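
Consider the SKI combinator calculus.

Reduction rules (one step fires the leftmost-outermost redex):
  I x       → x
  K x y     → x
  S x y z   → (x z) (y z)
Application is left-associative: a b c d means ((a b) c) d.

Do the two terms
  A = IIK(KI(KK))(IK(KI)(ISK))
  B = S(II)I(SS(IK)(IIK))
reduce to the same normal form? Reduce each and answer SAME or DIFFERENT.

Answer: DIFFERENT — A ⇓ I, B ⇓ SK(KK)

Derivation:
Term A:
  start: IIK(KI(KK))(IK(KI)(ISK))
  →1  IK(KI(KK))(IK(KI)(ISK))
  →2  K(KI(KK))(IK(KI)(ISK))
  →3  KI(KK)
  →4  I

Term B:
  start: S(II)I(SS(IK)(IIK))
  →1  II(SS(IK)(IIK))(I(SS(IK)(IIK)))
  →2  I(SS(IK)(IIK))(I(SS(IK)(IIK)))
  →3  SS(IK)(IIK)(I(SS(IK)(IIK)))
  →4  S(IIK)(IK(IIK))(I(SS(IK)(IIK)))
  →5  IIK(I(SS(IK)(IIK)))(IK(IIK)(I(SS(IK)(IIK))))
  →6  IK(I(SS(IK)(IIK)))(IK(IIK)(I(SS(IK)(IIK))))
  →7  K(I(SS(IK)(IIK)))(IK(IIK)(I(SS(IK)(IIK))))
  →8  I(SS(IK)(IIK))
  →9  SS(IK)(IIK)
  →10  S(IIK)(IK(IIK))
  →11  S(IK)(IK(IIK))
  →12  SK(IK(IIK))
  →13  SK(K(IIK))
  →14  SK(K(IK))
  →15  SK(KK)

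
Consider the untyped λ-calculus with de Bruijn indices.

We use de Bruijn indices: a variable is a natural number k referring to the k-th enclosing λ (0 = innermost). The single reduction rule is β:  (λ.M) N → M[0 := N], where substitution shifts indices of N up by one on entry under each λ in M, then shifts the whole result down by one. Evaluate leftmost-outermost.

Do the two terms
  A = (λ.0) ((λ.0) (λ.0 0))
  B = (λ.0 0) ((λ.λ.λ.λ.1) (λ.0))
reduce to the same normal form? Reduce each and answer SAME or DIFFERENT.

Answer: DIFFERENT — A ⇓ λ.0 0, B ⇓ λ.λ.1

Working:
Term A:
  start: (λ.0) ((λ.0) (λ.0 0))
  [1] (λ.0) (λ.0 0)
  [2] λ.0 0

Term B:
  start: (λ.0 0) ((λ.λ.λ.λ.1) (λ.0))
  [1] (λ.λ.λ.λ.1) (λ.0) ((λ.λ.λ.λ.1) (λ.0))
  [2] (λ.λ.λ.1) ((λ.λ.λ.λ.1) (λ.0))
  [3] λ.λ.1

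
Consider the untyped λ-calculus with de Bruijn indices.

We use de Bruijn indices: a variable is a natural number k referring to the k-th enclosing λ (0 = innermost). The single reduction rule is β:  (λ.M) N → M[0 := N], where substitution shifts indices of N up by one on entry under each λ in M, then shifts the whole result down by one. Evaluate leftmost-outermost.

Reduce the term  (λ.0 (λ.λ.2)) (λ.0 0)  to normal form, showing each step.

  start: (λ.0 (λ.λ.2)) (λ.0 0)
  step 1: (λ.0 0) (λ.λ.λ.0 0)
  step 2: (λ.λ.λ.0 0) (λ.λ.λ.0 0)
  step 3: λ.λ.0 0

Answer: normal form = λ.λ.0 0  (in 3 steps)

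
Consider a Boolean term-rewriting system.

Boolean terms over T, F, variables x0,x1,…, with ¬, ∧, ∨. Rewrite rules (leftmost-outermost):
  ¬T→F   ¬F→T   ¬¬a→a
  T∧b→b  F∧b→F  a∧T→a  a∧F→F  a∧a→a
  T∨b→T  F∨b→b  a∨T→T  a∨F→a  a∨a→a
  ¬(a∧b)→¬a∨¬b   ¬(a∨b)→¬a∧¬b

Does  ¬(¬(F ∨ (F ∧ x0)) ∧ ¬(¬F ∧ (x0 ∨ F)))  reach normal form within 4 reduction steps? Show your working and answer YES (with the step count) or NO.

Answer: NO — after 4 steps the term is F ∨ ¬¬(¬F ∧ (x0 ∨ F)), not yet normal

Derivation:
  start: ¬(¬(F ∨ (F ∧ x0)) ∧ ¬(¬F ∧ (x0 ∨ F)))
  [1] ¬¬(F ∨ (F ∧ x0)) ∨ ¬¬(¬F ∧ (x0 ∨ F))
  [2] (F ∨ (F ∧ x0)) ∨ ¬¬(¬F ∧ (x0 ∨ F))
  [3] (F ∧ x0) ∨ ¬¬(¬F ∧ (x0 ∨ F))
  [4] F ∨ ¬¬(¬F ∧ (x0 ∨ F))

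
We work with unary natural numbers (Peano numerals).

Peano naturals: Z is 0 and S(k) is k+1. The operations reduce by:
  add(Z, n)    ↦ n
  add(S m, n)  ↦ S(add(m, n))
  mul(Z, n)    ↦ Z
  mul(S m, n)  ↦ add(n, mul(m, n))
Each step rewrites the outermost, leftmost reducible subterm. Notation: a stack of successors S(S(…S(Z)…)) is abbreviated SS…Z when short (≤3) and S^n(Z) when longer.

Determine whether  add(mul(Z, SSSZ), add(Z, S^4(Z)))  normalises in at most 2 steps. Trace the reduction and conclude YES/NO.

Answer: NO — after 2 steps the term is add(Z, S^4(Z)), not yet normal

Reduction:
  start: add(mul(Z, SSSZ), add(Z, S^4(Z)))
  step 1: add(Z, add(Z, S^4(Z)))
  step 2: add(Z, S^4(Z))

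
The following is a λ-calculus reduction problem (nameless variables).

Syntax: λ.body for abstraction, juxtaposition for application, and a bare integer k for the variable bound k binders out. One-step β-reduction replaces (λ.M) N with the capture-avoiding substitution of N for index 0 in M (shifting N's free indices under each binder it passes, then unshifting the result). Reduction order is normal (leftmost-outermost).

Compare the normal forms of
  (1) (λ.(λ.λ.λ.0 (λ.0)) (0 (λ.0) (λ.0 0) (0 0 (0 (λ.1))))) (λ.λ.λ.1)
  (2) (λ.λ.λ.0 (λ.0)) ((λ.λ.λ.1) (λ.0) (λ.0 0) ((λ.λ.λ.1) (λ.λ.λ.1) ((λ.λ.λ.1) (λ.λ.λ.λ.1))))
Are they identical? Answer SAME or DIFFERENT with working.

Answer: SAME — A ⇓ λ.λ.0 (λ.0), B ⇓ λ.λ.0 (λ.0)

Derivation:
Term A:
  start: (λ.(λ.λ.λ.0 (λ.0)) (0 (λ.0) (λ.0 0) (0 0 (0 (λ.1))))) (λ.λ.λ.1)
  →1  (λ.λ.λ.0 (λ.0)) ((λ.λ.λ.1) (λ.0) (λ.0 0) ((λ.λ.λ.1) (λ.λ.λ.1) ((λ.λ.λ.1) (λ.λ.λ.λ.1))))
  →2  λ.λ.0 (λ.0)

Term B:
  start: (λ.λ.λ.0 (λ.0)) ((λ.λ.λ.1) (λ.0) (λ.0 0) ((λ.λ.λ.1) (λ.λ.λ.1) ((λ.λ.λ.1) (λ.λ.λ.λ.1))))
  →1  λ.λ.0 (λ.0)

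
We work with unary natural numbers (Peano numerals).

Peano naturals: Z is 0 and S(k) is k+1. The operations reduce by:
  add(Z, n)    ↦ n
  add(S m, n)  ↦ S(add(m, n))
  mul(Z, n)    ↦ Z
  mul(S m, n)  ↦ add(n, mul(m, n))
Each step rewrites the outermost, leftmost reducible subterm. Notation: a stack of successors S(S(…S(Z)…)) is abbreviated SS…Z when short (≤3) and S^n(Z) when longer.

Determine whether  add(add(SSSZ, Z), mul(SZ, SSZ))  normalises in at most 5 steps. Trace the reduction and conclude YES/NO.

Answer: NO — after 5 steps the term is S(S(add(S(add(Z, Z)), mul(SZ, SSZ)))), not yet normal

Derivation:
  start: add(add(SSSZ, Z), mul(SZ, SSZ))
  step 1: add(S(add(SSZ, Z)), mul(SZ, SSZ))
  step 2: S(add(add(SSZ, Z), mul(SZ, SSZ)))
  step 3: S(add(S(add(SZ, Z)), mul(SZ, SSZ)))
  step 4: S(S(add(add(SZ, Z), mul(SZ, SSZ))))
  step 5: S(S(add(S(add(Z, Z)), mul(SZ, SSZ))))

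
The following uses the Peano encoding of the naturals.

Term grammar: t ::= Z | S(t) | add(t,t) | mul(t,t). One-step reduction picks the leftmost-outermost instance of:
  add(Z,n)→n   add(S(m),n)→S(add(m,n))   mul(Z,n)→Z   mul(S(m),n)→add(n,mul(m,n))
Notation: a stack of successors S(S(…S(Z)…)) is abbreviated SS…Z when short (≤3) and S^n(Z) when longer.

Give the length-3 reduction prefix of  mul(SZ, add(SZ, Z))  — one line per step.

Answer: after 3 steps: S(add(add(Z, Z), mul(Z, add(SZ, Z))))

Reduction:
  start: mul(SZ, add(SZ, Z))
  step 1: add(add(SZ, Z), mul(Z, add(SZ, Z)))
  step 2: add(S(add(Z, Z)), mul(Z, add(SZ, Z)))
  step 3: S(add(add(Z, Z), mul(Z, add(SZ, Z))))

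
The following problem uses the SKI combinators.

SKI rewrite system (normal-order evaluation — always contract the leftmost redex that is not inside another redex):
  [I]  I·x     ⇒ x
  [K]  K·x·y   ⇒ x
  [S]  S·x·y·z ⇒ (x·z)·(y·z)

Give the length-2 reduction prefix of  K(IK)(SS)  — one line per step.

  start: K(IK)(SS)
  →1  IK
  →2  K

Answer: after 2 steps: K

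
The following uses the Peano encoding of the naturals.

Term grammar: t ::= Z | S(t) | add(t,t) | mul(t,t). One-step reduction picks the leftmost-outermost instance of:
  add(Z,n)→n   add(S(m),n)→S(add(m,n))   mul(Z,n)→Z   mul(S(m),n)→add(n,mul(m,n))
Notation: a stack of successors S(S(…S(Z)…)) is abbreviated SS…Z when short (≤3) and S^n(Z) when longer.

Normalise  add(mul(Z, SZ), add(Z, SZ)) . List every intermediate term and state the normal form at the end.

  start: add(mul(Z, SZ), add(Z, SZ))
  step 1: add(Z, add(Z, SZ))
  step 2: add(Z, SZ)
  step 3: SZ

Answer: normal form = SZ  (in 3 steps)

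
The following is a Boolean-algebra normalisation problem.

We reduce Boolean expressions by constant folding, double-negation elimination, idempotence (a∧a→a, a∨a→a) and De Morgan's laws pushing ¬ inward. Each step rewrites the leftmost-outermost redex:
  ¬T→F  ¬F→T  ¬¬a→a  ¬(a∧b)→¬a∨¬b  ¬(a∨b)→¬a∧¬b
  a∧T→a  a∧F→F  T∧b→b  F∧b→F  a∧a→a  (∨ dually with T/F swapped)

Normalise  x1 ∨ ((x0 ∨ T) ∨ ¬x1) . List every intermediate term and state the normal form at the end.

Answer: normal form = T  (in 3 steps)

Reduction:
  start: x1 ∨ ((x0 ∨ T) ∨ ¬x1)
  step 1: x1 ∨ (T ∨ ¬x1)
  step 2: x1 ∨ T
  step 3: T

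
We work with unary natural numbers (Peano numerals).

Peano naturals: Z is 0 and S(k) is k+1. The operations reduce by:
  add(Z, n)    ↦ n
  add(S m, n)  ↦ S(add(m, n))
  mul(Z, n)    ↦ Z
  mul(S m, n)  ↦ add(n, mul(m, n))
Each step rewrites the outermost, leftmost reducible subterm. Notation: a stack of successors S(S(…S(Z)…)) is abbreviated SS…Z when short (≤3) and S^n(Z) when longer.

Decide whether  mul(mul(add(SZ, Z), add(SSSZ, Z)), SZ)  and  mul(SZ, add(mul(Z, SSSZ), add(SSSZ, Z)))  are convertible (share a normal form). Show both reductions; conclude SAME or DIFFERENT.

Answer: SAME — A ⇓ SSSZ, B ⇓ SSSZ

Working:
Term A:
  start: mul(mul(add(SZ, Z), add(SSSZ, Z)), SZ)
  step 1: mul(mul(S(add(Z, Z)), add(SSSZ, Z)), SZ)
  step 2: mul(add(add(SSSZ, Z), mul(add(Z, Z), add(SSSZ, Z))), SZ)
  step 3: mul(add(S(add(SSZ, Z)), mul(add(Z, Z), add(SSSZ, Z))), SZ)
  step 4: mul(S(add(add(SSZ, Z), mul(add(Z, Z), add(SSSZ, Z)))), SZ)
  step 5: add(SZ, mul(add(add(SSZ, Z), mul(add(Z, Z), add(SSSZ, Z))), SZ))
  step 6: S(add(Z, mul(add(add(SSZ, Z), mul(add(Z, Z), add(SSSZ, Z))), SZ)))
  step 7: S(mul(add(add(SSZ, Z), mul(add(Z, Z), add(SSSZ, Z))), SZ))
  step 8: S(mul(add(S(add(SZ, Z)), mul(add(Z, Z), add(SSSZ, Z))), SZ))
  step 9: S(mul(S(add(add(SZ, Z), mul(add(Z, Z), add(SSSZ, Z)))), SZ))
  step 10: S(add(SZ, mul(add(add(SZ, Z), mul(add(Z, Z), add(SSSZ, Z))), SZ)))
  step 11: S(S(add(Z, mul(add(add(SZ, Z), mul(add(Z, Z), add(SSSZ, Z))), SZ))))
  step 12: S(S(mul(add(add(SZ, Z), mul(add(Z, Z), add(SSSZ, Z))), SZ)))
  step 13: S(S(mul(add(S(add(Z, Z)), mul(add(Z, Z), add(SSSZ, Z))), SZ)))
  step 14: S(S(mul(S(add(add(Z, Z), mul(add(Z, Z), add(SSSZ, Z)))), SZ)))
  step 15: S(S(add(SZ, mul(add(add(Z, Z), mul(add(Z, Z), add(SSSZ, Z))), SZ))))
  step 16: S(S(S(add(Z, mul(add(add(Z, Z), mul(add(Z, Z), add(SSSZ, Z))), SZ)))))
  step 17: S(S(S(mul(add(add(Z, Z), mul(add(Z, Z), add(SSSZ, Z))), SZ))))
  step 18: S(S(S(mul(add(Z, mul(add(Z, Z), add(SSSZ, Z))), SZ))))
  step 19: S(S(S(mul(mul(add(Z, Z), add(SSSZ, Z)), SZ))))
  step 20: S(S(S(mul(mul(Z, add(SSSZ, Z)), SZ))))
  step 21: S(S(S(mul(Z, SZ))))
  step 22: SSSZ

Term B:
  start: mul(SZ, add(mul(Z, SSSZ), add(SSSZ, Z)))
  step 1: add(add(mul(Z, SSSZ), add(SSSZ, Z)), mul(Z, add(mul(Z, SSSZ), add(SSSZ, Z))))
  step 2: add(add(Z, add(SSSZ, Z)), mul(Z, add(mul(Z, SSSZ), add(SSSZ, Z))))
  step 3: add(add(SSSZ, Z), mul(Z, add(mul(Z, SSSZ), add(SSSZ, Z))))
  step 4: add(S(add(SSZ, Z)), mul(Z, add(mul(Z, SSSZ), add(SSSZ, Z))))
  step 5: S(add(add(SSZ, Z), mul(Z, add(mul(Z, SSSZ), add(SSSZ, Z)))))
  step 6: S(add(S(add(SZ, Z)), mul(Z, add(mul(Z, SSSZ), add(SSSZ, Z)))))
  step 7: S(S(add(add(SZ, Z), mul(Z, add(mul(Z, SSSZ), add(SSSZ, Z))))))
  step 8: S(S(add(S(add(Z, Z)), mul(Z, add(mul(Z, SSSZ), add(SSSZ, Z))))))
  step 9: S(S(S(add(add(Z, Z), mul(Z, add(mul(Z, SSSZ), add(SSSZ, Z)))))))
  step 10: S(S(S(add(Z, mul(Z, add(mul(Z, SSSZ), add(SSSZ, Z)))))))
  step 11: S(S(S(mul(Z, add(mul(Z, SSSZ), add(SSSZ, Z))))))
  step 12: SSSZ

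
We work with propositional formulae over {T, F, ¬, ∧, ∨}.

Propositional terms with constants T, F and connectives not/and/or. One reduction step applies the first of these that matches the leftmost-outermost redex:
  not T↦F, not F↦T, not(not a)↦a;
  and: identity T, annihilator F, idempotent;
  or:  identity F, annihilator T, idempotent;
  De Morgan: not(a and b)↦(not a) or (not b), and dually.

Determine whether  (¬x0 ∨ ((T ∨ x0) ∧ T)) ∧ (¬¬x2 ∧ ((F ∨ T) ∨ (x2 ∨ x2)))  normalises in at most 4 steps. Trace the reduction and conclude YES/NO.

Answer: NO — after 4 steps the term is ¬¬x2 ∧ ((F ∨ T) ∨ (x2 ∨ x2)), not yet normal

Working:
  start: (¬x0 ∨ ((T ∨ x0) ∧ T)) ∧ (¬¬x2 ∧ ((F ∨ T) ∨ (x2 ∨ x2)))
  step 1: (¬x0 ∨ (T ∨ x0)) ∧ (¬¬x2 ∧ ((F ∨ T) ∨ (x2 ∨ x2)))
  step 2: (¬x0 ∨ T) ∧ (¬¬x2 ∧ ((F ∨ T) ∨ (x2 ∨ x2)))
  step 3: T ∧ (¬¬x2 ∧ ((F ∨ T) ∨ (x2 ∨ x2)))
  step 4: ¬¬x2 ∧ ((F ∨ T) ∨ (x2 ∨ x2))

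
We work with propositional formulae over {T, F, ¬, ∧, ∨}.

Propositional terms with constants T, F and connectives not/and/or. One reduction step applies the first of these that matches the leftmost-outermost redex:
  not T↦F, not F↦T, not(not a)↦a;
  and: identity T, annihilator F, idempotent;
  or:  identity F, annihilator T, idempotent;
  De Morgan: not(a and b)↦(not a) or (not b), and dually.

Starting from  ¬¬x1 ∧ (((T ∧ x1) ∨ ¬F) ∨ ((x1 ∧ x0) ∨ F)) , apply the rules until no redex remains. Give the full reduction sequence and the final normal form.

Answer: normal form = x1  (in 6 steps)

Working:
  start: ¬¬x1 ∧ (((T ∧ x1) ∨ ¬F) ∨ ((x1 ∧ x0) ∨ F))
  [1] x1 ∧ (((T ∧ x1) ∨ ¬F) ∨ ((x1 ∧ x0) ∨ F))
  [2] x1 ∧ ((x1 ∨ ¬F) ∨ ((x1 ∧ x0) ∨ F))
  [3] x1 ∧ ((x1 ∨ T) ∨ ((x1 ∧ x0) ∨ F))
  [4] x1 ∧ (T ∨ ((x1 ∧ x0) ∨ F))
  [5] x1 ∧ T
  [6] x1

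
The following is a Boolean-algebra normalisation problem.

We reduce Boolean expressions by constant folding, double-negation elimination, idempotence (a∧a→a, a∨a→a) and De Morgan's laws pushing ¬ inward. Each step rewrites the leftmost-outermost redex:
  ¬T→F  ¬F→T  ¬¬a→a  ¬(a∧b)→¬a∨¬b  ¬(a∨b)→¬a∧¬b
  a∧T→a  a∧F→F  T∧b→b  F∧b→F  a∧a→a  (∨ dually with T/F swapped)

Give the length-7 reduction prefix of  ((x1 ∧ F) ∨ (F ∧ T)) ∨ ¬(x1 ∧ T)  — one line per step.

  start: ((x1 ∧ F) ∨ (F ∧ T)) ∨ ¬(x1 ∧ T)
  [1] (F ∨ (F ∧ T)) ∨ ¬(x1 ∧ T)
  [2] (F ∧ T) ∨ ¬(x1 ∧ T)
  [3] F ∨ ¬(x1 ∧ T)
  [4] ¬(x1 ∧ T)
  [5] ¬x1 ∨ ¬T
  [6] ¬x1 ∨ F
  [7] ¬x1

Answer: after 7 steps: ¬x1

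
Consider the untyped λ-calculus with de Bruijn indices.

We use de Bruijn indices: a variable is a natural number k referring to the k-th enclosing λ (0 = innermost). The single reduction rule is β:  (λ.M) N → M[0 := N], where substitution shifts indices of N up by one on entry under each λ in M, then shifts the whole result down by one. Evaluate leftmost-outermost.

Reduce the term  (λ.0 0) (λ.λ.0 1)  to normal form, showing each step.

Answer: normal form = λ.0 (λ.λ.0 1)  (in 2 steps)

Working:
  start: (λ.0 0) (λ.λ.0 1)
  [1] (λ.λ.0 1) (λ.λ.0 1)
  [2] λ.0 (λ.λ.0 1)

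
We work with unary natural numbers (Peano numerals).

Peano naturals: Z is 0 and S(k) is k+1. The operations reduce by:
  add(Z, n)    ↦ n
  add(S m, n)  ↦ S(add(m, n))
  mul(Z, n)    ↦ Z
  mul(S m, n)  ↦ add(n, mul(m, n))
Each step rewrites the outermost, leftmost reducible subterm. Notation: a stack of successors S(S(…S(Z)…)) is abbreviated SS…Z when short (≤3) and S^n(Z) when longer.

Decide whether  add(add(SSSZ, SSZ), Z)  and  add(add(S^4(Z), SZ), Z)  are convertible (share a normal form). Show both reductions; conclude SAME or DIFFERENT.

Answer: SAME — A ⇓ S^5(Z), B ⇓ S^5(Z)

Working:
Term A:
  start: add(add(SSSZ, SSZ), Z)
  [1] add(S(add(SSZ, SSZ)), Z)
  [2] S(add(add(SSZ, SSZ), Z))
  [3] S(add(S(add(SZ, SSZ)), Z))
  [4] S(S(add(add(SZ, SSZ), Z)))
  [5] S(S(add(S(add(Z, SSZ)), Z)))
  [6] S(S(S(add(add(Z, SSZ), Z))))
  [7] S(S(S(add(SSZ, Z))))
  [8] S(S(S(S(add(SZ, Z)))))
  [9] S(S(S(S(S(add(Z, Z))))))
  [10] S^5(Z)

Term B:
  start: add(add(S^4(Z), SZ), Z)
  [1] add(S(add(SSSZ, SZ)), Z)
  [2] S(add(add(SSSZ, SZ), Z))
  [3] S(add(S(add(SSZ, SZ)), Z))
  [4] S(S(add(add(SSZ, SZ), Z)))
  [5] S(S(add(S(add(SZ, SZ)), Z)))
  [6] S(S(S(add(add(SZ, SZ), Z))))
  [7] S(S(S(add(S(add(Z, SZ)), Z))))
  [8] S(S(S(S(add(add(Z, SZ), Z)))))
  [9] S(S(S(S(add(SZ, Z)))))
  [10] S(S(S(S(S(add(Z, Z))))))
  [11] S^5(Z)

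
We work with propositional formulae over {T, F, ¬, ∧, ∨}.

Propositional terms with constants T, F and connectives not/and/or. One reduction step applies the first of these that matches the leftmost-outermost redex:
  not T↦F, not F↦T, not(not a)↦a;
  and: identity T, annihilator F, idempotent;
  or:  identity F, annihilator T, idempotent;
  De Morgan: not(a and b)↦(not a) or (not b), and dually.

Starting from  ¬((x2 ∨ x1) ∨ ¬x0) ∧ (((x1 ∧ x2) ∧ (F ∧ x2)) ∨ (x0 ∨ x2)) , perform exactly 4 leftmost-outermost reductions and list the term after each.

  start: ¬((x2 ∨ x1) ∨ ¬x0) ∧ (((x1 ∧ x2) ∧ (F ∧ x2)) ∨ (x0 ∨ x2))
  [1] (¬(x2 ∨ x1) ∧ ¬¬x0) ∧ (((x1 ∧ x2) ∧ (F ∧ x2)) ∨ (x0 ∨ x2))
  [2] ((¬x2 ∧ ¬x1) ∧ ¬¬x0) ∧ (((x1 ∧ x2) ∧ (F ∧ x2)) ∨ (x0 ∨ x2))
  [3] ((¬x2 ∧ ¬x1) ∧ x0) ∧ (((x1 ∧ x2) ∧ (F ∧ x2)) ∨ (x0 ∨ x2))
  [4] ((¬x2 ∧ ¬x1) ∧ x0) ∧ (((x1 ∧ x2) ∧ F) ∨ (x0 ∨ x2))

Answer: after 4 steps: ((¬x2 ∧ ¬x1) ∧ x0) ∧ (((x1 ∧ x2) ∧ F) ∨ (x0 ∨ x2))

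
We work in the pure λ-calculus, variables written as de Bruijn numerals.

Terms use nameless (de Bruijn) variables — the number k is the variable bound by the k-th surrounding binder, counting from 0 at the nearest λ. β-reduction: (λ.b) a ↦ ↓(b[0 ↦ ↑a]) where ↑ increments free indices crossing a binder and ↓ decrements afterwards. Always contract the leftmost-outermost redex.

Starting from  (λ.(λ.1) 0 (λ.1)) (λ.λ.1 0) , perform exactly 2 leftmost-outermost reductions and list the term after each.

Answer: after 2 steps: (λ.λ.1 0) (λ.λ.λ.1 0)

Derivation:
  start: (λ.(λ.1) 0 (λ.1)) (λ.λ.1 0)
  [1] (λ.λ.λ.1 0) (λ.λ.1 0) (λ.λ.λ.1 0)
  [2] (λ.λ.1 0) (λ.λ.λ.1 0)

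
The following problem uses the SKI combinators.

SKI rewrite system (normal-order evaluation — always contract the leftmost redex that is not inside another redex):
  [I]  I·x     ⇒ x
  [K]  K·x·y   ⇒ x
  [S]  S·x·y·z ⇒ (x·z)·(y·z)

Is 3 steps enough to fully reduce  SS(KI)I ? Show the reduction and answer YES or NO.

  start: SS(KI)I
  step 1: SI(KII)
  step 2: SII

Answer: YES — reaches normal form SII in 2 ≤ 3 steps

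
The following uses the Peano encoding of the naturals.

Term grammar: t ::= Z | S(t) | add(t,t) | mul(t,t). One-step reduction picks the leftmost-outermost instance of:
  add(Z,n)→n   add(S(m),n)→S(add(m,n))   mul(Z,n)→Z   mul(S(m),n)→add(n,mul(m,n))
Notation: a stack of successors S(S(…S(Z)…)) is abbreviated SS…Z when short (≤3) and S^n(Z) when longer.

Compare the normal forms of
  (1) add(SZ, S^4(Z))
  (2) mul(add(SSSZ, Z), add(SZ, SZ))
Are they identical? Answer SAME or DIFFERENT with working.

Term A:
  start: add(SZ, S^4(Z))
  [1] S(add(Z, S^4(Z)))
  [2] S^5(Z)

Term B:
  start: mul(add(SSSZ, Z), add(SZ, SZ))
  [1] mul(S(add(SSZ, Z)), add(SZ, SZ))
  [2] add(add(SZ, SZ), mul(add(SSZ, Z), add(SZ, SZ)))
  [3] add(S(add(Z, SZ)), mul(add(SSZ, Z), add(SZ, SZ)))
  [4] S(add(add(Z, SZ), mul(add(SSZ, Z), add(SZ, SZ))))
  [5] S(add(SZ, mul(add(SSZ, Z), add(SZ, SZ))))
  [6] S(S(add(Z, mul(add(SSZ, Z), add(SZ, SZ)))))
  [7] S(S(mul(add(SSZ, Z), add(SZ, SZ))))
  [8] S(S(mul(S(add(SZ, Z)), add(SZ, SZ))))
  [9] S(S(add(add(SZ, SZ), mul(add(SZ, Z), add(SZ, SZ)))))
  [10] S(S(add(S(add(Z, SZ)), mul(add(SZ, Z), add(SZ, SZ)))))
  [11] S(S(S(add(add(Z, SZ), mul(add(SZ, Z), add(SZ, SZ))))))
  [12] S(S(S(add(SZ, mul(add(SZ, Z), add(SZ, SZ))))))
  [13] S(S(S(S(add(Z, mul(add(SZ, Z), add(SZ, SZ)))))))
  [14] S(S(S(S(mul(add(SZ, Z), add(SZ, SZ))))))
  [15] S(S(S(S(mul(S(add(Z, Z)), add(SZ, SZ))))))
  [16] S(S(S(S(add(add(SZ, SZ), mul(add(Z, Z), add(SZ, SZ)))))))
  [17] S(S(S(S(add(S(add(Z, SZ)), mul(add(Z, Z), add(SZ, SZ)))))))
  [18] S(S(S(S(S(add(add(Z, SZ), mul(add(Z, Z), add(SZ, SZ))))))))
  [19] S(S(S(S(S(add(SZ, mul(add(Z, Z), add(SZ, SZ))))))))
  [20] S(S(S(S(S(S(add(Z, mul(add(Z, Z), add(SZ, SZ)))))))))
  [21] S(S(S(S(S(S(mul(add(Z, Z), add(SZ, SZ))))))))
  [22] S(S(S(S(S(S(mul(Z, add(SZ, SZ))))))))
  [23] S^6(Z)

Answer: DIFFERENT — A ⇓ S^5(Z), B ⇓ S^6(Z)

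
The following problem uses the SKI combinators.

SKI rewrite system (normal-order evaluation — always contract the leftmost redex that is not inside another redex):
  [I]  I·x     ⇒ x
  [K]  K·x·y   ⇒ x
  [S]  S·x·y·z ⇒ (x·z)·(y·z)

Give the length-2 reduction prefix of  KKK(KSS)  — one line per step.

Answer: after 2 steps: KS

Derivation:
  start: KKK(KSS)
  →1  K(KSS)
  →2  KS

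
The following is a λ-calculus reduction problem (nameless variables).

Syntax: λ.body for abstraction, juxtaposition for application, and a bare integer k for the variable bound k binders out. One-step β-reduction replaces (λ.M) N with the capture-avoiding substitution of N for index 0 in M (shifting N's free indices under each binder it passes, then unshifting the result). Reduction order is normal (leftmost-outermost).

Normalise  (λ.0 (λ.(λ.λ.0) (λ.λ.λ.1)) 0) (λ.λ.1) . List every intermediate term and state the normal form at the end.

  start: (λ.0 (λ.(λ.λ.0) (λ.λ.λ.1)) 0) (λ.λ.1)
  step 1: (λ.λ.1) (λ.(λ.λ.0) (λ.λ.λ.1)) (λ.λ.1)
  step 2: (λ.λ.(λ.λ.0) (λ.λ.λ.1)) (λ.λ.1)
  step 3: λ.(λ.λ.0) (λ.λ.λ.1)
  step 4: λ.λ.0

Answer: normal form = λ.λ.0  (in 4 steps)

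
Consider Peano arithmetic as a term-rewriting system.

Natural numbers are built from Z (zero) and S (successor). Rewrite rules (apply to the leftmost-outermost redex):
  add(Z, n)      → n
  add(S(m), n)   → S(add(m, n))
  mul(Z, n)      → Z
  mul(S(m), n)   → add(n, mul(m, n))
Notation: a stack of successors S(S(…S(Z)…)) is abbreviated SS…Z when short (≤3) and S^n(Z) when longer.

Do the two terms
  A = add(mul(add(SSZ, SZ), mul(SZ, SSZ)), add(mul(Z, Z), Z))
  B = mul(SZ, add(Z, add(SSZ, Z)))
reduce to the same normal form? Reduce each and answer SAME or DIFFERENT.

Term A:
  start: add(mul(add(SSZ, SZ), mul(SZ, SSZ)), add(mul(Z, Z), Z))
  →1  add(mul(S(add(SZ, SZ)), mul(SZ, SSZ)), add(mul(Z, Z), Z))
  →2  add(add(mul(SZ, SSZ), mul(add(SZ, SZ), mul(SZ, SSZ))), add(mul(Z, Z), Z))
  →3  add(add(add(SSZ, mul(Z, SSZ)), mul(add(SZ, SZ), mul(SZ, SSZ))), add(mul(Z, Z), Z))
  →4  add(add(S(add(SZ, mul(Z, SSZ))), mul(add(SZ, SZ), mul(SZ, SSZ))), add(mul(Z, Z), Z))
  →5  add(S(add(add(SZ, mul(Z, SSZ)), mul(add(SZ, SZ), mul(SZ, SSZ)))), add(mul(Z, Z), Z))
  →6  S(add(add(add(SZ, mul(Z, SSZ)), mul(add(SZ, SZ), mul(SZ, SSZ))), add(mul(Z, Z), Z)))
  →7  S(add(add(S(add(Z, mul(Z, SSZ))), mul(add(SZ, SZ), mul(SZ, SSZ))), add(mul(Z, Z), Z)))
  →8  S(add(S(add(add(Z, mul(Z, SSZ)), mul(add(SZ, SZ), mul(SZ, SSZ)))), add(mul(Z, Z), Z)))
  →9  S(S(add(add(add(Z, mul(Z, SSZ)), mul(add(SZ, SZ), mul(SZ, SSZ))), add(mul(Z, Z), Z))))
  →10  S(S(add(add(mul(Z, SSZ), mul(add(SZ, SZ), mul(SZ, SSZ))), add(mul(Z, Z), Z))))
  →11  S(S(add(add(Z, mul(add(SZ, SZ), mul(SZ, SSZ))), add(mul(Z, Z), Z))))
  →12  S(S(add(mul(add(SZ, SZ), mul(SZ, SSZ)), add(mul(Z, Z), Z))))
  →13  S(S(add(mul(S(add(Z, SZ)), mul(SZ, SSZ)), add(mul(Z, Z), Z))))
  →14  S(S(add(add(mul(SZ, SSZ), mul(add(Z, SZ), mul(SZ, SSZ))), add(mul(Z, Z), Z))))
  →15  S(S(add(add(add(SSZ, mul(Z, SSZ)), mul(add(Z, SZ), mul(SZ, SSZ))), add(mul(Z, Z), Z))))
  →16  S(S(add(add(S(add(SZ, mul(Z, SSZ))), mul(add(Z, SZ), mul(SZ, SSZ))), add(mul(Z, Z), Z))))
  →17  S(S(add(S(add(add(SZ, mul(Z, SSZ)), mul(add(Z, SZ), mul(SZ, SSZ)))), add(mul(Z, Z), Z))))
  →18  S(S(S(add(add(add(SZ, mul(Z, SSZ)), mul(add(Z, SZ), mul(SZ, SSZ))), add(mul(Z, Z), Z)))))
  →19  S(S(S(add(add(S(add(Z, mul(Z, SSZ))), mul(add(Z, SZ), mul(SZ, SSZ))), add(mul(Z, Z), Z)))))
  →20  S(S(S(add(S(add(add(Z, mul(Z, SSZ)), mul(add(Z, SZ), mul(SZ, SSZ)))), add(mul(Z, Z), Z)))))
  →21  S(S(S(S(add(add(add(Z, mul(Z, SSZ)), mul(add(Z, SZ), mul(SZ, SSZ))), add(mul(Z, Z), Z))))))
  →22  S(S(S(S(add(add(mul(Z, SSZ), mul(add(Z, SZ), mul(SZ, SSZ))), add(mul(Z, Z), Z))))))
  →23  S(S(S(S(add(add(Z, mul(add(Z, SZ), mul(SZ, SSZ))), add(mul(Z, Z), Z))))))
  →24  S(S(S(S(add(mul(add(Z, SZ), mul(SZ, SSZ)), add(mul(Z, Z), Z))))))
  →25  S(S(S(S(add(mul(SZ, mul(SZ, SSZ)), add(mul(Z, Z), Z))))))
  →26  S(S(S(S(add(add(mul(SZ, SSZ), mul(Z, mul(SZ, SSZ))), add(mul(Z, Z), Z))))))
  →27  S(S(S(S(add(add(add(SSZ, mul(Z, SSZ)), mul(Z, mul(SZ, SSZ))), add(mul(Z, Z), Z))))))
  →28  S(S(S(S(add(add(S(add(SZ, mul(Z, SSZ))), mul(Z, mul(SZ, SSZ))), add(mul(Z, Z), Z))))))
  →29  S(S(S(S(add(S(add(add(SZ, mul(Z, SSZ)), mul(Z, mul(SZ, SSZ)))), add(mul(Z, Z), Z))))))
  →30  S(S(S(S(S(add(add(add(SZ, mul(Z, SSZ)), mul(Z, mul(SZ, SSZ))), add(mul(Z, Z), Z)))))))
  →31  S(S(S(S(S(add(add(S(add(Z, mul(Z, SSZ))), mul(Z, mul(SZ, SSZ))), add(mul(Z, Z), Z)))))))
  →32  S(S(S(S(S(add(S(add(add(Z, mul(Z, SSZ)), mul(Z, mul(SZ, SSZ)))), add(mul(Z, Z), Z)))))))
  →33  S(S(S(S(S(S(add(add(add(Z, mul(Z, SSZ)), mul(Z, mul(SZ, SSZ))), add(mul(Z, Z), Z))))))))
  →34  S(S(S(S(S(S(add(add(mul(Z, SSZ), mul(Z, mul(SZ, SSZ))), add(mul(Z, Z), Z))))))))
  →35  S(S(S(S(S(S(add(add(Z, mul(Z, mul(SZ, SSZ))), add(mul(Z, Z), Z))))))))
  →36  S(S(S(S(S(S(add(mul(Z, mul(SZ, SSZ)), add(mul(Z, Z), Z))))))))
  →37  S(S(S(S(S(S(add(Z, add(mul(Z, Z), Z))))))))
  →38  S(S(S(S(S(S(add(mul(Z, Z), Z)))))))
  →39  S(S(S(S(S(S(add(Z, Z)))))))
  →40  S^6(Z)

Term B:
  start: mul(SZ, add(Z, add(SSZ, Z)))
  →1  add(add(Z, add(SSZ, Z)), mul(Z, add(Z, add(SSZ, Z))))
  →2  add(add(SSZ, Z), mul(Z, add(Z, add(SSZ, Z))))
  →3  add(S(add(SZ, Z)), mul(Z, add(Z, add(SSZ, Z))))
  →4  S(add(add(SZ, Z), mul(Z, add(Z, add(SSZ, Z)))))
  →5  S(add(S(add(Z, Z)), mul(Z, add(Z, add(SSZ, Z)))))
  →6  S(S(add(add(Z, Z), mul(Z, add(Z, add(SSZ, Z))))))
  →7  S(S(add(Z, mul(Z, add(Z, add(SSZ, Z))))))
  →8  S(S(mul(Z, add(Z, add(SSZ, Z)))))
  →9  SSZ

Answer: DIFFERENT — A ⇓ S^6(Z), B ⇓ SSZ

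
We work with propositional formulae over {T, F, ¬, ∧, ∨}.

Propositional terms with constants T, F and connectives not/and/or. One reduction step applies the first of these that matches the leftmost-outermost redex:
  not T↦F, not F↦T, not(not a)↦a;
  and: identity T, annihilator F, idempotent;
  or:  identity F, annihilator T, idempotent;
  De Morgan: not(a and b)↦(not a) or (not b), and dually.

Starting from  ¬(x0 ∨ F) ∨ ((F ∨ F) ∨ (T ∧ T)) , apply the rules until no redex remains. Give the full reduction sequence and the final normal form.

Answer: normal form = T  (in 7 steps)

Working:
  start: ¬(x0 ∨ F) ∨ ((F ∨ F) ∨ (T ∧ T))
  →1  (¬x0 ∧ ¬F) ∨ ((F ∨ F) ∨ (T ∧ T))
  →2  (¬x0 ∧ T) ∨ ((F ∨ F) ∨ (T ∧ T))
  →3  ¬x0 ∨ ((F ∨ F) ∨ (T ∧ T))
  →4  ¬x0 ∨ (F ∨ (T ∧ T))
  →5  ¬x0 ∨ (T ∧ T)
  →6  ¬x0 ∨ T
  →7  T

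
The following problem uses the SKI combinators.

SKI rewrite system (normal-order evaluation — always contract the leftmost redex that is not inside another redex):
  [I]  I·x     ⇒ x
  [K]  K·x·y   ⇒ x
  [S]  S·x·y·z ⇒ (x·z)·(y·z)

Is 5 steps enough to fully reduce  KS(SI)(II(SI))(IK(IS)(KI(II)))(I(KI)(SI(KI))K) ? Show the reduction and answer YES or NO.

  start: KS(SI)(II(SI))(IK(IS)(KI(II)))(I(KI)(SI(KI))K)
  →1  S(II(SI))(IK(IS)(KI(II)))(I(KI)(SI(KI))K)
  →2  II(SI)(I(KI)(SI(KI))K)(IK(IS)(KI(II))(I(KI)(SI(KI))K))
  →3  I(SI)(I(KI)(SI(KI))K)(IK(IS)(KI(II))(I(KI)(SI(KI))K))
  →4  SI(I(KI)(SI(KI))K)(IK(IS)(KI(II))(I(KI)(SI(KI))K))
  →5  I(IK(IS)(KI(II))(I(KI)(SI(KI))K))(I(KI)(SI(KI))K(IK(IS)(KI(II))(I(KI)(SI(KI))K)))

Answer: NO — after 5 steps the term is I(IK(IS)(KI(II))(I(KI)(SI(KI))K))(I(KI)(SI(KI))K(IK(IS)(KI(II))(I(KI)(SI(KI))K))), not yet normal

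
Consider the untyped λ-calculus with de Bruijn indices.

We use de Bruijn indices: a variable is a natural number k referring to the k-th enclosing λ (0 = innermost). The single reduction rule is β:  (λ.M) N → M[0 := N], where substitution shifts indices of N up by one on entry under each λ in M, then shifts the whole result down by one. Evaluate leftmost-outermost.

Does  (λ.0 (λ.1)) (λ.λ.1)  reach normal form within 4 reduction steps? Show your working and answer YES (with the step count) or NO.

Answer: YES — reaches normal form λ.λ.λ.λ.1 in 2 ≤ 4 steps

Reduction:
  start: (λ.0 (λ.1)) (λ.λ.1)
  step 1: (λ.λ.1) (λ.λ.λ.1)
  step 2: λ.λ.λ.λ.1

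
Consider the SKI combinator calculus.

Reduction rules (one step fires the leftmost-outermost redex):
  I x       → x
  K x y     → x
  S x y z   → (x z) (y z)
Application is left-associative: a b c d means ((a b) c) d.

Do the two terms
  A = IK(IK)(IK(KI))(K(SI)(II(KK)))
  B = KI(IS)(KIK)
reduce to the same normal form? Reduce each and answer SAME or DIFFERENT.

Term A:
  start: IK(IK)(IK(KI))(K(SI)(II(KK)))
  step 1: K(IK)(IK(KI))(K(SI)(II(KK)))
  step 2: IK(K(SI)(II(KK)))
  step 3: K(K(SI)(II(KK)))
  step 4: K(SI)

Term B:
  start: KI(IS)(KIK)
  step 1: I(KIK)
  step 2: KIK
  step 3: I

Answer: DIFFERENT — A ⇓ K(SI), B ⇓ I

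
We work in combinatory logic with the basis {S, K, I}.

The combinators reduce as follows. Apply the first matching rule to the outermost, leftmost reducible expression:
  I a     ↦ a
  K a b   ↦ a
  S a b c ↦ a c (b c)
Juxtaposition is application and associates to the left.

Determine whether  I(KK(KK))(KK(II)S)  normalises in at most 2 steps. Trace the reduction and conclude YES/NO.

Answer: NO — after 2 steps the term is K(KK(II)S), not yet normal

Working:
  start: I(KK(KK))(KK(II)S)
  [1] KK(KK)(KK(II)S)
  [2] K(KK(II)S)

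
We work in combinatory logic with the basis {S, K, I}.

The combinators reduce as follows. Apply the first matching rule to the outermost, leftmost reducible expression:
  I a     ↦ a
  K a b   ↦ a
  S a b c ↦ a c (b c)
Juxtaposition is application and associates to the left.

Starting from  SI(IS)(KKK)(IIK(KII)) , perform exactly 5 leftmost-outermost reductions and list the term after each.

Answer: after 5 steps: S(KKK)

Working:
  start: SI(IS)(KKK)(IIK(KII))
  step 1: I(KKK)(IS(KKK))(IIK(KII))
  step 2: KKK(IS(KKK))(IIK(KII))
  step 3: K(IS(KKK))(IIK(KII))
  step 4: IS(KKK)
  step 5: S(KKK)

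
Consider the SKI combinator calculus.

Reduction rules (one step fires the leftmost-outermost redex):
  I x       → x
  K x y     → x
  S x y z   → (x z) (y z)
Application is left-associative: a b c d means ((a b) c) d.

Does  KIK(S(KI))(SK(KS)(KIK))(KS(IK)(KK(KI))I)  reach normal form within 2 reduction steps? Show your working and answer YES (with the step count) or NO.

  start: KIK(S(KI))(SK(KS)(KIK))(KS(IK)(KK(KI))I)
  →1  I(S(KI))(SK(KS)(KIK))(KS(IK)(KK(KI))I)
  →2  S(KI)(SK(KS)(KIK))(KS(IK)(KK(KI))I)

Answer: NO — after 2 steps the term is S(KI)(SK(KS)(KIK))(KS(IK)(KK(KI))I), not yet normal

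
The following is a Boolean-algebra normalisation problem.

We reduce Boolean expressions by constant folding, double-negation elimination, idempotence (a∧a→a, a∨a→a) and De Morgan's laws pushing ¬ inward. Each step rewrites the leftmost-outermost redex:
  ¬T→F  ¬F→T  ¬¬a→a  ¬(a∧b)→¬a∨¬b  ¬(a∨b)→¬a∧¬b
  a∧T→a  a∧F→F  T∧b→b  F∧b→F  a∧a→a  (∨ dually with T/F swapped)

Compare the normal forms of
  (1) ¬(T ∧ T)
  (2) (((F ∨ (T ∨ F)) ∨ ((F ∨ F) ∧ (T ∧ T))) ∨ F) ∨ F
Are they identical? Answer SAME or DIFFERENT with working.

Answer: DIFFERENT — A ⇓ F, B ⇓ T

Working:
Term A:
  start: ¬(T ∧ T)
  →1  ¬T ∨ ¬T
  →2  ¬T
  →3  F

Term B:
  start: (((F ∨ (T ∨ F)) ∨ ((F ∨ F) ∧ (T ∧ T))) ∨ F) ∨ F
  →1  ((F ∨ (T ∨ F)) ∨ ((F ∨ F) ∧ (T ∧ T))) ∨ F
  →2  (F ∨ (T ∨ F)) ∨ ((F ∨ F) ∧ (T ∧ T))
  →3  (T ∨ F) ∨ ((F ∨ F) ∧ (T ∧ T))
  →4  T ∨ ((F ∨ F) ∧ (T ∧ T))
  →5  T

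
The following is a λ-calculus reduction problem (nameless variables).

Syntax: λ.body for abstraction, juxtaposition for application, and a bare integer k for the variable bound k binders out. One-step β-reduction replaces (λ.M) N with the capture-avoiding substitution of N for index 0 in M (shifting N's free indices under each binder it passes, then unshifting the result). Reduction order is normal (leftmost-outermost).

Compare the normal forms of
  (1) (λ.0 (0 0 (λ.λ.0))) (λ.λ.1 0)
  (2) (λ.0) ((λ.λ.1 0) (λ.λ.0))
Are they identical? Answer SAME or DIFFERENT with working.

Term A:
  start: (λ.0 (0 0 (λ.λ.0))) (λ.λ.1 0)
  [1] (λ.λ.1 0) ((λ.λ.1 0) (λ.λ.1 0) (λ.λ.0))
  [2] λ.(λ.λ.1 0) (λ.λ.1 0) (λ.λ.0) 0
  [3] λ.(λ.(λ.λ.1 0) 0) (λ.λ.0) 0
  [4] λ.(λ.λ.1 0) (λ.λ.0) 0
  [5] λ.(λ.(λ.λ.0) 0) 0
  [6] λ.(λ.λ.0) 0
  [7] λ.λ.0

Term B:
  start: (λ.0) ((λ.λ.1 0) (λ.λ.0))
  [1] (λ.λ.1 0) (λ.λ.0)
  [2] λ.(λ.λ.0) 0
  [3] λ.λ.0

Answer: SAME — A ⇓ λ.λ.0, B ⇓ λ.λ.0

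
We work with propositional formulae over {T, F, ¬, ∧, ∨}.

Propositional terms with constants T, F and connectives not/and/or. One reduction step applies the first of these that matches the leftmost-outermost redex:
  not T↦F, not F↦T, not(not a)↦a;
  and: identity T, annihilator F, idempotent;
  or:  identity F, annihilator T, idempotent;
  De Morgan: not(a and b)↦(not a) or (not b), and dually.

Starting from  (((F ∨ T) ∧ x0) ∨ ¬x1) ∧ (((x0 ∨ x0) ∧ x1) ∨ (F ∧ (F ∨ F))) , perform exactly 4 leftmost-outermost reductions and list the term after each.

Answer: after 4 steps: (x0 ∨ ¬x1) ∧ ((x0 ∧ x1) ∨ F)

Working:
  start: (((F ∨ T) ∧ x0) ∨ ¬x1) ∧ (((x0 ∨ x0) ∧ x1) ∨ (F ∧ (F ∨ F)))
  step 1: ((T ∧ x0) ∨ ¬x1) ∧ (((x0 ∨ x0) ∧ x1) ∨ (F ∧ (F ∨ F)))
  step 2: (x0 ∨ ¬x1) ∧ (((x0 ∨ x0) ∧ x1) ∨ (F ∧ (F ∨ F)))
  step 3: (x0 ∨ ¬x1) ∧ ((x0 ∧ x1) ∨ (F ∧ (F ∨ F)))
  step 4: (x0 ∨ ¬x1) ∧ ((x0 ∧ x1) ∨ F)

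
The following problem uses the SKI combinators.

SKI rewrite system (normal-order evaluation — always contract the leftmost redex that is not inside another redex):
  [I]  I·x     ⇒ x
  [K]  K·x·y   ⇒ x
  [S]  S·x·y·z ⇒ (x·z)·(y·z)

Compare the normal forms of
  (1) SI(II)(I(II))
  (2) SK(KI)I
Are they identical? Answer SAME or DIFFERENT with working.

Term A:
  start: SI(II)(I(II))
  [1] I(I(II))(II(I(II)))
  [2] I(II)(II(I(II)))
  [3] II(II(I(II)))
  [4] I(II(I(II)))
  [5] II(I(II))
  [6] I(I(II))
  [7] I(II)
  [8] II
  [9] I

Term B:
  start: SK(KI)I
  [1] KI(KII)
  [2] I

Answer: SAME — A ⇓ I, B ⇓ I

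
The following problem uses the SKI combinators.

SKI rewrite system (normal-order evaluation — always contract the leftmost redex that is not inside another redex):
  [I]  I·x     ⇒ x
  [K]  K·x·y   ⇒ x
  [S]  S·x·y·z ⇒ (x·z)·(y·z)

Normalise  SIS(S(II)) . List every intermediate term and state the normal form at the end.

  start: SIS(S(II))
  step 1: I(S(II))(S(S(II)))
  step 2: S(II)(S(S(II)))
  step 3: SI(S(S(II)))
  step 4: SI(S(SI))

Answer: normal form = SI(S(SI))  (in 4 steps)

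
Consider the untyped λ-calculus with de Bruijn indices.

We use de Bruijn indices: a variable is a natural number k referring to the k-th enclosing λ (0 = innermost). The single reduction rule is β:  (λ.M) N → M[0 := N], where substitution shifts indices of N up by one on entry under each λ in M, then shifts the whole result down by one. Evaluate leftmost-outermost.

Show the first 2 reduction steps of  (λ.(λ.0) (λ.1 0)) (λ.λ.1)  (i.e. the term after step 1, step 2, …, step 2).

Answer: after 2 steps: λ.(λ.λ.1) 0

Derivation:
  start: (λ.(λ.0) (λ.1 0)) (λ.λ.1)
  step 1: (λ.0) (λ.(λ.λ.1) 0)
  step 2: λ.(λ.λ.1) 0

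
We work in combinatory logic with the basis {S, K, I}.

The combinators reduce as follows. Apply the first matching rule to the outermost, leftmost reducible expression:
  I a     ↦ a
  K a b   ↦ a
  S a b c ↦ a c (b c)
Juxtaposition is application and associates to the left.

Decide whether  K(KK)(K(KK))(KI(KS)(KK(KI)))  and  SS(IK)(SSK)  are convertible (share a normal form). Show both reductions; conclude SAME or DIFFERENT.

Answer: DIFFERENT — A ⇓ K, B ⇓ S(SSK)(K(SSK))

Reduction:
Term A:
  start: K(KK)(K(KK))(KI(KS)(KK(KI)))
  →1  KK(KI(KS)(KK(KI)))
  →2  K

Term B:
  start: SS(IK)(SSK)
  →1  S(SSK)(IK(SSK))
  →2  S(SSK)(K(SSK))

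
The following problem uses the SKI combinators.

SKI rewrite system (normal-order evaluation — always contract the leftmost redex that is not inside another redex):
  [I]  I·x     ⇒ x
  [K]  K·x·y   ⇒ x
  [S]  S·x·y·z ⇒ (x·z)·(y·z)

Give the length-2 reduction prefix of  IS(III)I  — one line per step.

Answer: after 2 steps: S(II)I

Derivation:
  start: IS(III)I
  step 1: S(III)I
  step 2: S(II)I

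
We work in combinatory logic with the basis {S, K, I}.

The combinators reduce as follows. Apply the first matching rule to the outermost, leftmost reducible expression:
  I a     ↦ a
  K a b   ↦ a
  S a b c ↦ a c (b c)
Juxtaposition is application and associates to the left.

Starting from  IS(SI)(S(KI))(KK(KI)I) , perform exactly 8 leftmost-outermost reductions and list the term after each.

Answer: after 8 steps: KI(KK(KI)I(S(KI)(KK(KI)I)))

Working:
  start: IS(SI)(S(KI))(KK(KI)I)
  step 1: S(SI)(S(KI))(KK(KI)I)
  step 2: SI(KK(KI)I)(S(KI)(KK(KI)I))
  step 3: I(S(KI)(KK(KI)I))(KK(KI)I(S(KI)(KK(KI)I)))
  step 4: S(KI)(KK(KI)I)(KK(KI)I(S(KI)(KK(KI)I)))
  step 5: KI(KK(KI)I(S(KI)(KK(KI)I)))(KK(KI)I(KK(KI)I(S(KI)(KK(KI)I))))
  step 6: I(KK(KI)I(KK(KI)I(S(KI)(KK(KI)I))))
  step 7: KK(KI)I(KK(KI)I(S(KI)(KK(KI)I)))
  step 8: KI(KK(KI)I(S(KI)(KK(KI)I)))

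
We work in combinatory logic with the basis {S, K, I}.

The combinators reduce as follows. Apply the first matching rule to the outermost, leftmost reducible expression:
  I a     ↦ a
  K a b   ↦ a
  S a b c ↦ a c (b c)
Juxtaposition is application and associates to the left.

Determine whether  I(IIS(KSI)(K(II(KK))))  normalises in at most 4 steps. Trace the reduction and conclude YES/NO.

  start: I(IIS(KSI)(K(II(KK))))
  step 1: IIS(KSI)(K(II(KK)))
  step 2: IS(KSI)(K(II(KK)))
  step 3: S(KSI)(K(II(KK)))
  step 4: SS(K(II(KK)))

Answer: NO — after 4 steps the term is SS(K(II(KK))), not yet normal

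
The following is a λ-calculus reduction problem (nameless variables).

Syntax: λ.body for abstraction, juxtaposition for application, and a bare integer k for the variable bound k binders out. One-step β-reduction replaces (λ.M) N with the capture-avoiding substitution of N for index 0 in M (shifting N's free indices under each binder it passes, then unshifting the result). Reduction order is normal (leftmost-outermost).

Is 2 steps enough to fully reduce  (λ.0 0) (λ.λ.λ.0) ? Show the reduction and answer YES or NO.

  start: (λ.0 0) (λ.λ.λ.0)
  step 1: (λ.λ.λ.0) (λ.λ.λ.0)
  step 2: λ.λ.0

Answer: YES — reaches normal form λ.λ.0 in 2 ≤ 2 steps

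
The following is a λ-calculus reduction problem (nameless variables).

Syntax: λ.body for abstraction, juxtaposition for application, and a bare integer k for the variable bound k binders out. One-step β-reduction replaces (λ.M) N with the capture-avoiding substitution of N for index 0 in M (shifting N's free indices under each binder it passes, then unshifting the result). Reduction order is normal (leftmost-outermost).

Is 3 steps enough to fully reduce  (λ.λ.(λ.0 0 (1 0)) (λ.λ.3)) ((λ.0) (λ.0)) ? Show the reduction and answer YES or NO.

Answer: NO — after 3 steps the term is λ.(λ.(λ.0) (λ.0)) (0 (λ.λ.(λ.0) (λ.0))), not yet normal

Derivation:
  start: (λ.λ.(λ.0 0 (1 0)) (λ.λ.3)) ((λ.0) (λ.0))
  →1  λ.(λ.0 0 (1 0)) (λ.λ.(λ.0) (λ.0))
  →2  λ.(λ.λ.(λ.0) (λ.0)) (λ.λ.(λ.0) (λ.0)) (0 (λ.λ.(λ.0) (λ.0)))
  →3  λ.(λ.(λ.0) (λ.0)) (0 (λ.λ.(λ.0) (λ.0)))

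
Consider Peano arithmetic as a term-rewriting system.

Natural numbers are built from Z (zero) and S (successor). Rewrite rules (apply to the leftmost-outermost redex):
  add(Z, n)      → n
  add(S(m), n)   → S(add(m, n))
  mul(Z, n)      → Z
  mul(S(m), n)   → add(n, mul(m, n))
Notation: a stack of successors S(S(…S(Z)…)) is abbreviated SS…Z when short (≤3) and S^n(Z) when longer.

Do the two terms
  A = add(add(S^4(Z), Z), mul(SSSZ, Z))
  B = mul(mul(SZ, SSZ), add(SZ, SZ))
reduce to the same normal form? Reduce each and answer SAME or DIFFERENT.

Term A:
  start: add(add(S^4(Z), Z), mul(SSSZ, Z))
  [1] add(S(add(SSSZ, Z)), mul(SSSZ, Z))
  [2] S(add(add(SSSZ, Z), mul(SSSZ, Z)))
  [3] S(add(S(add(SSZ, Z)), mul(SSSZ, Z)))
  [4] S(S(add(add(SSZ, Z), mul(SSSZ, Z))))
  [5] S(S(add(S(add(SZ, Z)), mul(SSSZ, Z))))
  [6] S(S(S(add(add(SZ, Z), mul(SSSZ, Z)))))
  [7] S(S(S(add(S(add(Z, Z)), mul(SSSZ, Z)))))
  [8] S(S(S(S(add(add(Z, Z), mul(SSSZ, Z))))))
  [9] S(S(S(S(add(Z, mul(SSSZ, Z))))))
  [10] S(S(S(S(mul(SSSZ, Z)))))
  [11] S(S(S(S(add(Z, mul(SSZ, Z))))))
  [12] S(S(S(S(mul(SSZ, Z)))))
  [13] S(S(S(S(add(Z, mul(SZ, Z))))))
  [14] S(S(S(S(mul(SZ, Z)))))
  [15] S(S(S(S(add(Z, mul(Z, Z))))))
  [16] S(S(S(S(mul(Z, Z)))))
  [17] S^4(Z)

Term B:
  start: mul(mul(SZ, SSZ), add(SZ, SZ))
  [1] mul(add(SSZ, mul(Z, SSZ)), add(SZ, SZ))
  [2] mul(S(add(SZ, mul(Z, SSZ))), add(SZ, SZ))
  [3] add(add(SZ, SZ), mul(add(SZ, mul(Z, SSZ)), add(SZ, SZ)))
  [4] add(S(add(Z, SZ)), mul(add(SZ, mul(Z, SSZ)), add(SZ, SZ)))
  [5] S(add(add(Z, SZ), mul(add(SZ, mul(Z, SSZ)), add(SZ, SZ))))
  [6] S(add(SZ, mul(add(SZ, mul(Z, SSZ)), add(SZ, SZ))))
  [7] S(S(add(Z, mul(add(SZ, mul(Z, SSZ)), add(SZ, SZ)))))
  [8] S(S(mul(add(SZ, mul(Z, SSZ)), add(SZ, SZ))))
  [9] S(S(mul(S(add(Z, mul(Z, SSZ))), add(SZ, SZ))))
  [10] S(S(add(add(SZ, SZ), mul(add(Z, mul(Z, SSZ)), add(SZ, SZ)))))
  [11] S(S(add(S(add(Z, SZ)), mul(add(Z, mul(Z, SSZ)), add(SZ, SZ)))))
  [12] S(S(S(add(add(Z, SZ), mul(add(Z, mul(Z, SSZ)), add(SZ, SZ))))))
  [13] S(S(S(add(SZ, mul(add(Z, mul(Z, SSZ)), add(SZ, SZ))))))
  [14] S(S(S(S(add(Z, mul(add(Z, mul(Z, SSZ)), add(SZ, SZ)))))))
  [15] S(S(S(S(mul(add(Z, mul(Z, SSZ)), add(SZ, SZ))))))
  [16] S(S(S(S(mul(mul(Z, SSZ), add(SZ, SZ))))))
  [17] S(S(S(S(mul(Z, add(SZ, SZ))))))
  [18] S^4(Z)

Answer: SAME — A ⇓ S^4(Z), B ⇓ S^4(Z)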